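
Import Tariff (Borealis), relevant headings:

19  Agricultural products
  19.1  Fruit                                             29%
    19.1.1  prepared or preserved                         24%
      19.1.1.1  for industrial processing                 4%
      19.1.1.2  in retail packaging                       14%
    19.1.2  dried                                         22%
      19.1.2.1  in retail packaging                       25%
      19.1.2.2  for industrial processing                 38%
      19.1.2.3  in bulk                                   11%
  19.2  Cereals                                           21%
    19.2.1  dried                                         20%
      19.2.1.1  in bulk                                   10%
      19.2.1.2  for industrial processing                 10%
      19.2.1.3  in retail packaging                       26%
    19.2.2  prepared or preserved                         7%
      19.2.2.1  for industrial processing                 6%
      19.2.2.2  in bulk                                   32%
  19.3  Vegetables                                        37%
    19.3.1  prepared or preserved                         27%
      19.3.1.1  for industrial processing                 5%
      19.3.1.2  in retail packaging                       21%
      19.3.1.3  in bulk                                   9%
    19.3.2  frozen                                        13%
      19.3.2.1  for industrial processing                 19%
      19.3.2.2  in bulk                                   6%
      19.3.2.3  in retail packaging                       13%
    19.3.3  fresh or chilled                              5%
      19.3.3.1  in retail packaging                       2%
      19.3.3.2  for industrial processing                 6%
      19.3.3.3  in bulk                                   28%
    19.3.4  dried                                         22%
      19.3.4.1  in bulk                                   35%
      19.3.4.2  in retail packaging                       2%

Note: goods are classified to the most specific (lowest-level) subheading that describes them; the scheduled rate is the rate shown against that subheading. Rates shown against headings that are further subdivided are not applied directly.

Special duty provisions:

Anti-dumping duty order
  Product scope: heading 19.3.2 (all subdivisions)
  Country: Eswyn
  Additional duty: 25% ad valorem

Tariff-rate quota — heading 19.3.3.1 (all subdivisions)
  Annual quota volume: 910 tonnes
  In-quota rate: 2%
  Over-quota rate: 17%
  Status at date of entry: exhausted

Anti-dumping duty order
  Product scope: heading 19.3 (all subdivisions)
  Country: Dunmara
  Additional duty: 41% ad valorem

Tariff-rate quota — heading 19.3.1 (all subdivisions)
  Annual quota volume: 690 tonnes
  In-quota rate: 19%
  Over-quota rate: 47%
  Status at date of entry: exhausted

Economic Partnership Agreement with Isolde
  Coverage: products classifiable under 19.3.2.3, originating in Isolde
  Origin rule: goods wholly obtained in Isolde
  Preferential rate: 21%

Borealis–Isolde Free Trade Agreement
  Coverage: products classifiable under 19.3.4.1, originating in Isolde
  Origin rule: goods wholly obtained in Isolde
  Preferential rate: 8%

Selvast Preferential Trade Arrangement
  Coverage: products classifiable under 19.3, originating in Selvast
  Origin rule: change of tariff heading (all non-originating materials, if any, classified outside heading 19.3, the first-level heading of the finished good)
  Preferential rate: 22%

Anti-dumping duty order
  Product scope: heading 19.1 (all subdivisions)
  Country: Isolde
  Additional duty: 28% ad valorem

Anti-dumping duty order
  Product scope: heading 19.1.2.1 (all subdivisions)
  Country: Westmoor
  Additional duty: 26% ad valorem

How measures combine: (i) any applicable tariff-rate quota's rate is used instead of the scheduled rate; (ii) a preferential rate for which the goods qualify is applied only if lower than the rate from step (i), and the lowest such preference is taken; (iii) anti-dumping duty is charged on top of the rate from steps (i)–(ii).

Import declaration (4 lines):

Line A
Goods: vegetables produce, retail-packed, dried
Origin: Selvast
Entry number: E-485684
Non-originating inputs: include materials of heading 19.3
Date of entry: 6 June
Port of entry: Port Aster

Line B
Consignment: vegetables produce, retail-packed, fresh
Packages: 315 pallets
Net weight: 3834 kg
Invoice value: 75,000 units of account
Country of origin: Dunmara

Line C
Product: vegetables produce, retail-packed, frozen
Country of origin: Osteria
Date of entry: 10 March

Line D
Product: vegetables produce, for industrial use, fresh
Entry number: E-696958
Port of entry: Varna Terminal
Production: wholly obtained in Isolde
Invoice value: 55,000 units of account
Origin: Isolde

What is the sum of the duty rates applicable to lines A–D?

Line A: vegetables → 19.3; dried → 19.3.4; retail-packed → 19.3.4.2. Scheduled 2%. Selvast agreement on 19.3: CTH not met. → 2%.
Line B: vegetables → 19.3; fresh → 19.3.3; retail-packed → 19.3.3.1. Scheduled 2%. quota on 19.3.3.1 exhausted → over-quota 17%; anti-dumping (Dunmara, 19.3): +41%; total 17% + 41% = 58%. → 58%.
Line C: vegetables → 19.3; frozen → 19.3.2; retail-packed → 19.3.2.3. Scheduled 13%. No special measure applies. → 13%.
Line D: vegetables → 19.3; fresh → 19.3.3; for industrial use → 19.3.3.2. Scheduled 6%. Isolde agreement on 19.3.2.3: 19.3.3.2 not covered; Isolde agreement on 19.3.4.1: 19.3.3.2 not covered. → 6%.
Sum: 2% + 58% + 13% + 6% = 79%.

79%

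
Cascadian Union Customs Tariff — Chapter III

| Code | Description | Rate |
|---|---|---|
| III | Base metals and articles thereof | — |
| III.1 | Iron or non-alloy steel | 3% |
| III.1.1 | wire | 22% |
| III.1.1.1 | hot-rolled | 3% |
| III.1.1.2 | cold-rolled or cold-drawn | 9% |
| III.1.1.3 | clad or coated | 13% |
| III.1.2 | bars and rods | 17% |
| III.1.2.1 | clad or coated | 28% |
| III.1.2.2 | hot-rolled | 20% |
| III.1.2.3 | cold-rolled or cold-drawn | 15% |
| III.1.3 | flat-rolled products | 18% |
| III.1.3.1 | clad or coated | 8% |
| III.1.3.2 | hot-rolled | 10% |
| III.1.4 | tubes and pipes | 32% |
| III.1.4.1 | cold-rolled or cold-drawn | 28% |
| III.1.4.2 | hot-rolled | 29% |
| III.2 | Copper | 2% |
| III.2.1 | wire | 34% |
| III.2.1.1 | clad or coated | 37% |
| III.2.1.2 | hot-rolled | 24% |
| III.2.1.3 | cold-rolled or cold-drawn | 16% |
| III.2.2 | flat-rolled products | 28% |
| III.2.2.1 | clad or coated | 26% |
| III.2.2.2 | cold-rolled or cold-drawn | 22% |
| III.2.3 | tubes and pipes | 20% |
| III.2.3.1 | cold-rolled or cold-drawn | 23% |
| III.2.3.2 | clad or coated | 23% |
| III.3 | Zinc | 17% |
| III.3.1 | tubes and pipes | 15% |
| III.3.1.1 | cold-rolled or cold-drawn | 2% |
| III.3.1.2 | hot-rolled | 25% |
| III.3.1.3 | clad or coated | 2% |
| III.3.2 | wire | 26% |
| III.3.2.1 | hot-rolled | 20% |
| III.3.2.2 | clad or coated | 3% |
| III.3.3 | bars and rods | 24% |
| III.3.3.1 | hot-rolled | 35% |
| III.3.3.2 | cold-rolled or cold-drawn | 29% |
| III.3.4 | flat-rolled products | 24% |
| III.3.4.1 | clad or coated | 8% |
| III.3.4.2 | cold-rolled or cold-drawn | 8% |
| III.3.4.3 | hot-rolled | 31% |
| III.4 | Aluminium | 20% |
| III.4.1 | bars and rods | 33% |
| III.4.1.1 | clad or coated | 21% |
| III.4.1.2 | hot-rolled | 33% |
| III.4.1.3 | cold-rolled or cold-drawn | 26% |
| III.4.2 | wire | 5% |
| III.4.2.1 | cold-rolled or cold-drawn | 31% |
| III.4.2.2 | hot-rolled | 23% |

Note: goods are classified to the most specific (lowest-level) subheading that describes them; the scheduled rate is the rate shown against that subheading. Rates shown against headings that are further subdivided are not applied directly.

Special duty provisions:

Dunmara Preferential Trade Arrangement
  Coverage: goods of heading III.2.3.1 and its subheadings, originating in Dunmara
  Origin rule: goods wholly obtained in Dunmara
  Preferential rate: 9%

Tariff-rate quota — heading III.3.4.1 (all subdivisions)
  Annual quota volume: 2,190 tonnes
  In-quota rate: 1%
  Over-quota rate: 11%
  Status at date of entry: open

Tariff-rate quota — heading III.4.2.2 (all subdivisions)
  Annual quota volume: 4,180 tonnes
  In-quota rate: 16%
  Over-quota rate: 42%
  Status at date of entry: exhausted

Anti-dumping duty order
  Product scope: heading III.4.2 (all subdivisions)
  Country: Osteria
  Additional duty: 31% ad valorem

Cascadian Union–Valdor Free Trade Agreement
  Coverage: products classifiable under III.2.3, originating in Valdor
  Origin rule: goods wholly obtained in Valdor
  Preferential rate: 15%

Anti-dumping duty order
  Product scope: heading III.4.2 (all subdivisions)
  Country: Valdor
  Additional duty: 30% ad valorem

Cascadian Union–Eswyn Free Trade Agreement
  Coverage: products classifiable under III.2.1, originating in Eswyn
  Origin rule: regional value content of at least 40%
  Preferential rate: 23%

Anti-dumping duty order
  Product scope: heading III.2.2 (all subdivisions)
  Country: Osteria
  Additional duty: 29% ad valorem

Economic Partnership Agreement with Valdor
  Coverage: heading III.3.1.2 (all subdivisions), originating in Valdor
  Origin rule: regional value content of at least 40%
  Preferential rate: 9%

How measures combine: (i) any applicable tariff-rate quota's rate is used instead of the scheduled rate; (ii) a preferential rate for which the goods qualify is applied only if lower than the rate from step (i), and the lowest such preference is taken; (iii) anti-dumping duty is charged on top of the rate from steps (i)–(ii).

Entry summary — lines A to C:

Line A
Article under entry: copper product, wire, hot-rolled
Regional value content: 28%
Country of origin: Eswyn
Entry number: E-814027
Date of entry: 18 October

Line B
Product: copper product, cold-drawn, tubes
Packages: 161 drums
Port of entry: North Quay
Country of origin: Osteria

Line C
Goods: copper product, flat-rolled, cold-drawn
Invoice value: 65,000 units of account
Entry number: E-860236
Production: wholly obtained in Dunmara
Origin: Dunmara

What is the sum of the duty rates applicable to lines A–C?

69%

Line A: copper → III.2; wire → III.2.1; hot-rolled → III.2.1.2. Scheduled 24%. Eswyn agreement on III.2.1: RVC < 40%. → 24%.
Line B: copper → III.2; tubes → III.2.3; cold-drawn → III.2.3.1. Scheduled 23%. No special measure applies. → 23%.
Line C: copper → III.2; flat-rolled → III.2.2; cold-drawn → III.2.2.2. Scheduled 22%. Dunmara agreement on III.2.3.1: III.2.2.2 not covered. → 22%.
Sum: 24% + 23% + 22% = 69%.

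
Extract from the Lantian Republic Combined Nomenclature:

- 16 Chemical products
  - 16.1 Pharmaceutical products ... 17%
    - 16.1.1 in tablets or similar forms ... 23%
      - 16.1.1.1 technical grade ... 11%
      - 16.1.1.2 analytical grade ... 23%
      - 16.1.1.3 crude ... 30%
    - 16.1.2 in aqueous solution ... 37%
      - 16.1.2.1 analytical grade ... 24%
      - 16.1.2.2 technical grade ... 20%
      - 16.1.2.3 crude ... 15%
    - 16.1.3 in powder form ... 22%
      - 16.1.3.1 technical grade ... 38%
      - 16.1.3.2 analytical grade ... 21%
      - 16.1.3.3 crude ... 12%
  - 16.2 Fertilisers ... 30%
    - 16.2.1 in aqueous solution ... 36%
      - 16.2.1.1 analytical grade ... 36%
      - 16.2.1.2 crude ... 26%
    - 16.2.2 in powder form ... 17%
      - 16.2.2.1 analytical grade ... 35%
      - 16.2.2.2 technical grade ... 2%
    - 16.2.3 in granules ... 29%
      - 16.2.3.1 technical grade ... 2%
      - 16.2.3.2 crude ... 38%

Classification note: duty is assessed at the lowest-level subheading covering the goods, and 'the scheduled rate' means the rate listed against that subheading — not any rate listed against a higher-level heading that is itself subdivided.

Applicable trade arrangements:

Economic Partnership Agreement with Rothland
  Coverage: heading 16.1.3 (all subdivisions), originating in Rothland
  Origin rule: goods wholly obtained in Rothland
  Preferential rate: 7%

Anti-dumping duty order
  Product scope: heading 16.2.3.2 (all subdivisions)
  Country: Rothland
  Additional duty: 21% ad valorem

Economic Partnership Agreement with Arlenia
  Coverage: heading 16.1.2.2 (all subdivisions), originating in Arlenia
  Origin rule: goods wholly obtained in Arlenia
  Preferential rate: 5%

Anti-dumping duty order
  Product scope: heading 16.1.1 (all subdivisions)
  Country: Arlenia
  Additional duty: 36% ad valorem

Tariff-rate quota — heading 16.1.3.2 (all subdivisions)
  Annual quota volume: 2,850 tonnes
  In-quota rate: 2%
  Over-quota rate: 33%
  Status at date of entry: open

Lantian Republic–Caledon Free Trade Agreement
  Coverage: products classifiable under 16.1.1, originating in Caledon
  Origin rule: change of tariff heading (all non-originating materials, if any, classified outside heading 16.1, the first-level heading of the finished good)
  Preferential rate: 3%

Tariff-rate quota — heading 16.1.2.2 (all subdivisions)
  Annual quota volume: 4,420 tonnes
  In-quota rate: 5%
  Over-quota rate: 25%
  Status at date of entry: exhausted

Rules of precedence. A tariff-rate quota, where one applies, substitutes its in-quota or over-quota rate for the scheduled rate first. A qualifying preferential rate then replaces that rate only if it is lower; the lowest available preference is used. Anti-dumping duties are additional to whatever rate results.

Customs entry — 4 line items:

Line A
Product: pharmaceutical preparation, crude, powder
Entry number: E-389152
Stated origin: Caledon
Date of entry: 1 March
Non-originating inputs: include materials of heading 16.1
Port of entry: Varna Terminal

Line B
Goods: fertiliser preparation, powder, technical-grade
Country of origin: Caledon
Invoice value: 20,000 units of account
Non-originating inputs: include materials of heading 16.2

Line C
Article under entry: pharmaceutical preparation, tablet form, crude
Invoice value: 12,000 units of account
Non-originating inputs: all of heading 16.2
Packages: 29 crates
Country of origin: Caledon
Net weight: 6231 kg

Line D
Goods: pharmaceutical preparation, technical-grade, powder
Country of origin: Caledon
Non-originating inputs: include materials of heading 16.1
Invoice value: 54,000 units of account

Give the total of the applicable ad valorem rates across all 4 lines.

Line A: pharmaceutical → 16.1; powder → 16.1.3; crude → 16.1.3.3. Scheduled 12%. Caledon agreement on 16.1.1: 16.1.3.3 not covered. → 12%.
Line B: fertiliser → 16.2; powder → 16.2.2; technical-grade → 16.2.2.2. Scheduled 2%. Caledon agreement on 16.1.1: 16.2.2.2 not covered. → 2%.
Line C: pharmaceutical → 16.1; tablet form → 16.1.1; crude → 16.1.1.3. Scheduled 30%. Caledon agreement on 16.1.1: CTH met → 3% available; preferential 3%. → 3%.
Line D: pharmaceutical → 16.1; powder → 16.1.3; technical-grade → 16.1.3.1. Scheduled 38%. Caledon agreement on 16.1.1: 16.1.3.1 not covered. → 38%.
Sum: 12% + 2% + 3% + 38% = 55%.

55%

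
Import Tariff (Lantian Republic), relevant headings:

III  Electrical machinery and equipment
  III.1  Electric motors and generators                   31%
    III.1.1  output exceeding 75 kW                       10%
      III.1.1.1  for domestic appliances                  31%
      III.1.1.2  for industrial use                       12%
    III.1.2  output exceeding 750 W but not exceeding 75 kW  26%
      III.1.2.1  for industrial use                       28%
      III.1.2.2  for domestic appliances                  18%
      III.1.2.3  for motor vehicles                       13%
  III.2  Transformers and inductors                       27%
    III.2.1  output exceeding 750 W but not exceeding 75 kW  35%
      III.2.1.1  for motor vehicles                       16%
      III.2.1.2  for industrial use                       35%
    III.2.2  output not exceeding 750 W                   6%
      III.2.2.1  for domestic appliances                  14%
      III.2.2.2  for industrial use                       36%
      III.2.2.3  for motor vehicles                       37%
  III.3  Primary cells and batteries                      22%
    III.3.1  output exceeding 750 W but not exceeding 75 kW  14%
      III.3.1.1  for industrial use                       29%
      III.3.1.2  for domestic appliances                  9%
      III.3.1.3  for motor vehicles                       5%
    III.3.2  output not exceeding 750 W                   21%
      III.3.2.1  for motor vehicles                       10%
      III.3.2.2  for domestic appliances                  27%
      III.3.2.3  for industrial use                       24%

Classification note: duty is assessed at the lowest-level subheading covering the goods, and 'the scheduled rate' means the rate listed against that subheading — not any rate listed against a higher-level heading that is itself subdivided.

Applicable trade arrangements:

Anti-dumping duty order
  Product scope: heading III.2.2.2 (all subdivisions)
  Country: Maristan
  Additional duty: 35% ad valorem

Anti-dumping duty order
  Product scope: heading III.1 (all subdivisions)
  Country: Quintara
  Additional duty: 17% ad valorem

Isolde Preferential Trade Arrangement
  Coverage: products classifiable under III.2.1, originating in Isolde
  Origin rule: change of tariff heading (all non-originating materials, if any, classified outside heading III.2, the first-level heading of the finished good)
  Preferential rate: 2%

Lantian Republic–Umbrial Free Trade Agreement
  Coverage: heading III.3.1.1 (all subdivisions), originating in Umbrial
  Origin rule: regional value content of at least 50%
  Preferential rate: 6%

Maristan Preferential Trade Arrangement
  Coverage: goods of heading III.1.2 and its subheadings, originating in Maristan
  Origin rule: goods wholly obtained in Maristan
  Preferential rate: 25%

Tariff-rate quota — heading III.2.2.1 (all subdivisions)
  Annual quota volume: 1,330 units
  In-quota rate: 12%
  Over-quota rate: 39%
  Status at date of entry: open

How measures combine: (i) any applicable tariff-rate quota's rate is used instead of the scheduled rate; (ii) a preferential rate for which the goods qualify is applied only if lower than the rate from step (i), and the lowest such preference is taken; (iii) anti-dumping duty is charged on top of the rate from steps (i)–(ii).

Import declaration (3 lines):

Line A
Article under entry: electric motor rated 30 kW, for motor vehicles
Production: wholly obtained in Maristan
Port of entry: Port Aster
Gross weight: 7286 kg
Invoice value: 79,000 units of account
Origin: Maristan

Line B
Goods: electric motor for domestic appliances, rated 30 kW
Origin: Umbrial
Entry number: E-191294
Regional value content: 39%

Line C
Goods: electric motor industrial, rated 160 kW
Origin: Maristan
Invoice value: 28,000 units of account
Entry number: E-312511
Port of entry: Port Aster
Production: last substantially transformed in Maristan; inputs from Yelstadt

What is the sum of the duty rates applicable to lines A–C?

43%

Line A: electric motor → III.1; rated 30 kW → III.1.2; for motor vehicles → III.1.2.3. Scheduled 13%. Maristan agreement on III.1.2: wholly obtained → 25% available; preference 25% not lower than 13% → no reduction. → 13%.
Line B: electric motor → III.1; rated 30 kW → III.1.2; for domestic appliances → III.1.2.2. Scheduled 18%. Umbrial agreement on III.3.1.1: III.1.2.2 not covered. → 18%.
Line C: electric motor → III.1; rated 160 kW → III.1.1; industrial → III.1.1.2. Scheduled 12%. Maristan agreement on III.1.2: III.1.1.2 not covered. → 12%.
Sum: 13% + 18% + 12% = 43%.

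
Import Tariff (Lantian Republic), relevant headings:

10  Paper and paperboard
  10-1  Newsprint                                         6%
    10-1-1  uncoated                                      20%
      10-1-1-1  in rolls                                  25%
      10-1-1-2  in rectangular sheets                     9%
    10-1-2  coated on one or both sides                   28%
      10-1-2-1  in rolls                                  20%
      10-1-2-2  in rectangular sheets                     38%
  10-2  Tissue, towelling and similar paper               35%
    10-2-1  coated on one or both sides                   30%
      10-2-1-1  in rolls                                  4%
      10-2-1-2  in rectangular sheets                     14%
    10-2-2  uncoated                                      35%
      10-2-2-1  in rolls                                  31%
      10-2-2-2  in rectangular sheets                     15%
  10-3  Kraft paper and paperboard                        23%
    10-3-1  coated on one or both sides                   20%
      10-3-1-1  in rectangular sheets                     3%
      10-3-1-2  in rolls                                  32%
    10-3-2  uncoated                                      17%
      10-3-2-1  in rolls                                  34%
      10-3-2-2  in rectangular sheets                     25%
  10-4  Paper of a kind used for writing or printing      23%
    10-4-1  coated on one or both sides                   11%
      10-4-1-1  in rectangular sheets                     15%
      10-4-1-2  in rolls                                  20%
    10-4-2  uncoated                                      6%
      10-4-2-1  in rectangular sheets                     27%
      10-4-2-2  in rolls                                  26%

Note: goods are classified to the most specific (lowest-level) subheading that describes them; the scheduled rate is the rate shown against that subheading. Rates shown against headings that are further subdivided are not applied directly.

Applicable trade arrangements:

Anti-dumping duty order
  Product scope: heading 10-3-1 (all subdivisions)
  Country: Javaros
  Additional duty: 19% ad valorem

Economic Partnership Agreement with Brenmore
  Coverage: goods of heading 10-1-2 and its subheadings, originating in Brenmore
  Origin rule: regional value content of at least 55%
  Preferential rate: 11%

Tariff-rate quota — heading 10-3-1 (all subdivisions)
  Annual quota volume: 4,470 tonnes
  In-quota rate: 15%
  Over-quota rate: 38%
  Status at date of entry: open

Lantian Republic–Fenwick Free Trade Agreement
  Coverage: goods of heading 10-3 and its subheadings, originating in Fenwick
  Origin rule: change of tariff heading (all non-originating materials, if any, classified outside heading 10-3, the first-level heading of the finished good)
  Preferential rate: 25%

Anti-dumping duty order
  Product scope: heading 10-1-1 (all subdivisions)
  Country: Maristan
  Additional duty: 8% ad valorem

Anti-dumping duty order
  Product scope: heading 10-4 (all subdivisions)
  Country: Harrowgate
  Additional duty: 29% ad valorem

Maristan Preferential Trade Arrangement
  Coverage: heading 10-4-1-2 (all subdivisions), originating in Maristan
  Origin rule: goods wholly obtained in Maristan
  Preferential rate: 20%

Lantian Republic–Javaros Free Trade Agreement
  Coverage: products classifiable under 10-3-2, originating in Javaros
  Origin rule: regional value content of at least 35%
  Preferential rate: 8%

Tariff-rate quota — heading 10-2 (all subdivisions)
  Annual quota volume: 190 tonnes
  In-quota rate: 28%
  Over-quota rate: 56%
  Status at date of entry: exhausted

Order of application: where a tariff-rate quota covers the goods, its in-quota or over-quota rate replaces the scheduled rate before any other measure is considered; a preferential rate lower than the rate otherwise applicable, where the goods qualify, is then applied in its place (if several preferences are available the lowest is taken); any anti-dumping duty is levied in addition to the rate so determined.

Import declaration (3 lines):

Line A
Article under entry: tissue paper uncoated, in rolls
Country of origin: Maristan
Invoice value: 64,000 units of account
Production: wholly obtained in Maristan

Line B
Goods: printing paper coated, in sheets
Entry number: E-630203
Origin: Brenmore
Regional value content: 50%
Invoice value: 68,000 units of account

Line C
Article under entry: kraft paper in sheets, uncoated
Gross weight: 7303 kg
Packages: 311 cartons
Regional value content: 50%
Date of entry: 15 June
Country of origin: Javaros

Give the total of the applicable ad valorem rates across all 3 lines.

79%

Line A: tissue paper → 10-2; uncoated → 10-2-2; in rolls → 10-2-2-1. Scheduled 31%. quota on 10-2 exhausted → over-quota 56%; Maristan agreement on 10-4-1-2: 10-2-2-1 not covered. → 56%.
Line B: printing paper → 10-4; coated → 10-4-1; in sheets → 10-4-1-1. Scheduled 15%. Brenmore agreement on 10-1-2: 10-4-1-1 not covered. → 15%.
Line C: kraft paper → 10-3; uncoated → 10-3-2; in sheets → 10-3-2-2. Scheduled 25%. Javaros agreement on 10-3-2: RVC ≥ 35% → 8% available; preferential 8%. → 8%.
Sum: 56% + 15% + 8% = 79%.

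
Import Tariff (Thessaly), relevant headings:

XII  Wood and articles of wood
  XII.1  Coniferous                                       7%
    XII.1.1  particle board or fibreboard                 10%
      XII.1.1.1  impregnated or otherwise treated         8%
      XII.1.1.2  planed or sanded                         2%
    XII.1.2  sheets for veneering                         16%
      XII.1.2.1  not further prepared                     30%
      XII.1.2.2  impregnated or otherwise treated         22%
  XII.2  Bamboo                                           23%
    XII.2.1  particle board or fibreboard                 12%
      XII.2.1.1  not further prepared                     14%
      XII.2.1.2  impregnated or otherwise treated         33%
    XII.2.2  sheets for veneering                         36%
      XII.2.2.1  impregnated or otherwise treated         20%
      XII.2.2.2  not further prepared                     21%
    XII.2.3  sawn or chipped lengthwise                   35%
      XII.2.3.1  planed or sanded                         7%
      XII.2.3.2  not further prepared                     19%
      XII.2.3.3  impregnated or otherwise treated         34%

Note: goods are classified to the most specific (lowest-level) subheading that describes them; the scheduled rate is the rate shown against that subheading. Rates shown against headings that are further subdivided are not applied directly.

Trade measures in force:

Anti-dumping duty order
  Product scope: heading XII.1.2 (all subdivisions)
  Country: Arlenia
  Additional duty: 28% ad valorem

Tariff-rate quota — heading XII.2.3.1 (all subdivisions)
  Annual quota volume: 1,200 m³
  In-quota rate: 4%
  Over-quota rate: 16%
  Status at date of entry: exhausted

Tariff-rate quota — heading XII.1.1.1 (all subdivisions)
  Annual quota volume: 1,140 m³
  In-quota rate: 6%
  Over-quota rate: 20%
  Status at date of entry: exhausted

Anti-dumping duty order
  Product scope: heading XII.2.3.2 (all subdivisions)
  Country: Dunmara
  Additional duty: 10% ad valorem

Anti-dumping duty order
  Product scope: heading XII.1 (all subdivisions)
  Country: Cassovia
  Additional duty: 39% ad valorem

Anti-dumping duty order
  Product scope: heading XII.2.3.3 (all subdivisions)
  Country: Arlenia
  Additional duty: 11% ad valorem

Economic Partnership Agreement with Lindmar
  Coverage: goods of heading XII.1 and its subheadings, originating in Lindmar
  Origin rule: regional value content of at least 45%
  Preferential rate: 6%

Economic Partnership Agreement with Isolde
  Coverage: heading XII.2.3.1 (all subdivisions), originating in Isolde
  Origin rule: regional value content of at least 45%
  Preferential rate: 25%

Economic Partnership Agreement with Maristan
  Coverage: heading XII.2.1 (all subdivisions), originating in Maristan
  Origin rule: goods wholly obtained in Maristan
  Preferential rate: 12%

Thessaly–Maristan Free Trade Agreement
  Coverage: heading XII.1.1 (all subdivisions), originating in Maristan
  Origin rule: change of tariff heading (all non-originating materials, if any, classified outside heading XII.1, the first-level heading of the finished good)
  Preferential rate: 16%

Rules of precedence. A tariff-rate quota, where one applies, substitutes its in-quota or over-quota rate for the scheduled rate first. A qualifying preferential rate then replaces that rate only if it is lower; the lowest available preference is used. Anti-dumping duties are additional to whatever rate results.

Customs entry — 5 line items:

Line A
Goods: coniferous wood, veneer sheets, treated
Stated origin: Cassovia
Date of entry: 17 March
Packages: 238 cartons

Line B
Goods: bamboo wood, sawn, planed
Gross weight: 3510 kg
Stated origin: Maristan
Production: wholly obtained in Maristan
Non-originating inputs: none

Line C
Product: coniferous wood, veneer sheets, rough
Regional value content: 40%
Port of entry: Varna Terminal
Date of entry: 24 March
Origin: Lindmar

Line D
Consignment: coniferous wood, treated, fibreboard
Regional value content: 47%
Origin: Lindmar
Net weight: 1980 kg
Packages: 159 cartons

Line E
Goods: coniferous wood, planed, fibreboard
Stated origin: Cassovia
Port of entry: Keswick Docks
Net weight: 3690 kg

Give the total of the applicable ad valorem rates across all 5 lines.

Line A: coniferous → XII.1; veneer sheets → XII.1.2; treated → XII.1.2.2. Scheduled 22%. anti-dumping (Cassovia, XII.1): +39%; total 22% + 39% = 61%. → 61%.
Line B: bamboo → XII.2; sawn → XII.2.3; planed → XII.2.3.1. Scheduled 7%. quota on XII.2.3.1 exhausted → over-quota 16%; Maristan agreement on XII.2.1: XII.2.3.1 not covered; Maristan agreement on XII.1.1: XII.2.3.1 not covered. → 16%.
Line C: coniferous → XII.1; veneer sheets → XII.1.2; rough → XII.1.2.1. Scheduled 30%. Lindmar agreement on XII.1: RVC < 45%. → 30%.
Line D: coniferous → XII.1; fibreboard → XII.1.1; treated → XII.1.1.1. Scheduled 8%. quota on XII.1.1.1 exhausted → over-quota 20%; Lindmar agreement on XII.1: RVC ≥ 45% → 6% available; preferential 6%. → 6%.
Line E: coniferous → XII.1; fibreboard → XII.1.1; planed → XII.1.1.2. Scheduled 2%. anti-dumping (Cassovia, XII.1): +39%; total 2% + 39% = 41%. → 41%.
Sum: 61% + 16% + 30% + 6% + 41% = 154%.

154%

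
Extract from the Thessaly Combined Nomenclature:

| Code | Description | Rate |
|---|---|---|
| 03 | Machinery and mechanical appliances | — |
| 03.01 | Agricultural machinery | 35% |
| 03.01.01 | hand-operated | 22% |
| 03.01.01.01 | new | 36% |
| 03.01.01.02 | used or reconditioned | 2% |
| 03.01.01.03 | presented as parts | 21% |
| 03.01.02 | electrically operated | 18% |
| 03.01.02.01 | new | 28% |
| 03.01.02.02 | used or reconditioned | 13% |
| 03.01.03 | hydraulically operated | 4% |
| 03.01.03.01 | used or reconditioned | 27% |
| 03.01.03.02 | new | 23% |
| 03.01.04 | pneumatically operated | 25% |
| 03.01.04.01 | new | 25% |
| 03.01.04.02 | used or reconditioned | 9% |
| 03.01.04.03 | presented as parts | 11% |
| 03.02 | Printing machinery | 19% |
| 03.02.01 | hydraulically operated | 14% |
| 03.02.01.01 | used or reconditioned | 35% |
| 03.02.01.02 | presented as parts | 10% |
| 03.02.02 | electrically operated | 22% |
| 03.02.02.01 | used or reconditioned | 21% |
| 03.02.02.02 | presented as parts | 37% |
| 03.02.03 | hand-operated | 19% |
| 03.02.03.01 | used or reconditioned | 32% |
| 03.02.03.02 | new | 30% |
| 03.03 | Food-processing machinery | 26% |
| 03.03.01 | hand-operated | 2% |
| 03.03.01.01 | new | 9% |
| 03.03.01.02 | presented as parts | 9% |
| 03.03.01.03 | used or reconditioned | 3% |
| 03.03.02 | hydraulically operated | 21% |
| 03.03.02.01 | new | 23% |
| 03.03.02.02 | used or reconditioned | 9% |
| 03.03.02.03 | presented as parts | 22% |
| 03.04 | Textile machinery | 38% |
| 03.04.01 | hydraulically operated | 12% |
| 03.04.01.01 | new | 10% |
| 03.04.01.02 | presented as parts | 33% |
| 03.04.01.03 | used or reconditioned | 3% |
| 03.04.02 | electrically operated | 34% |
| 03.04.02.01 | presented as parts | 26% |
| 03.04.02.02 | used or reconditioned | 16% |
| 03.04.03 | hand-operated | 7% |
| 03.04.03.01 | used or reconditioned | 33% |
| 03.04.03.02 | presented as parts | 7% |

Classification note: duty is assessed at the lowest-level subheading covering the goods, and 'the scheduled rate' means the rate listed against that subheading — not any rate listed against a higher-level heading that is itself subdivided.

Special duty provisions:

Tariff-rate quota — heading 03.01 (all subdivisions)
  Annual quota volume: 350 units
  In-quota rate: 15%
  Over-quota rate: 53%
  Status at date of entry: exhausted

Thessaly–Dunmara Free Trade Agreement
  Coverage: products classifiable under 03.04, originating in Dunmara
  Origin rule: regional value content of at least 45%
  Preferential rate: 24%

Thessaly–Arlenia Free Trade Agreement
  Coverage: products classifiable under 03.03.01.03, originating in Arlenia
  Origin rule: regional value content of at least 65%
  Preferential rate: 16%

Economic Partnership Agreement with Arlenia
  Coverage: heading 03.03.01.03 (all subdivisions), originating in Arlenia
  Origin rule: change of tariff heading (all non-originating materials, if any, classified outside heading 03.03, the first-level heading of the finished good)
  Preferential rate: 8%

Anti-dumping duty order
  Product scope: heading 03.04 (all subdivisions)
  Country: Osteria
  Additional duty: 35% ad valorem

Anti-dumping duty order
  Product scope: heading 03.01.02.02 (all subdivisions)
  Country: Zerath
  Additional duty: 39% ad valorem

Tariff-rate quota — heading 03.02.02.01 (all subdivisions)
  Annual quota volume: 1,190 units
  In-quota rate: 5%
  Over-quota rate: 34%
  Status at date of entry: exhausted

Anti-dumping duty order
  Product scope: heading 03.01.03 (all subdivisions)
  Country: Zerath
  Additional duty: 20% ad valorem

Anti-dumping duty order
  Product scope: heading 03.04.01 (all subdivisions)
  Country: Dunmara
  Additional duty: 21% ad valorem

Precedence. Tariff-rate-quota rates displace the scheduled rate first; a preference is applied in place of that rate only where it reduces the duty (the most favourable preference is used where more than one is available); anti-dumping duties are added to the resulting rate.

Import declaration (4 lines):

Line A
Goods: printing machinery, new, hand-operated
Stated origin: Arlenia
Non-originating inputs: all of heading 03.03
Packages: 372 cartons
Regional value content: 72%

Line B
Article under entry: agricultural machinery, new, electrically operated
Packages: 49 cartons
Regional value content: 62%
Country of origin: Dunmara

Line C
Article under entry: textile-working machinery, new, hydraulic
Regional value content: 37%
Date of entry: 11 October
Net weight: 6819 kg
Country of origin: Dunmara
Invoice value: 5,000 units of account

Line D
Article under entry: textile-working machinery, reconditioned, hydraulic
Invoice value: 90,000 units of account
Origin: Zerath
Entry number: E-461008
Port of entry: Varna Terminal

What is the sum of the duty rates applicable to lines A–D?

Line A: printing → 03.02; hand-operated → 03.02.03; new → 03.02.03.02. Scheduled 30%. Arlenia agreement on 03.03.01.03: 03.02.03.02 not covered; Arlenia agreement on 03.03.01.03: 03.02.03.02 not covered. → 30%.
Line B: agricultural → 03.01; electrically operated → 03.01.02; new → 03.01.02.01. Scheduled 28%. quota on 03.01 exhausted → over-quota 53%; Dunmara agreement on 03.04: 03.01.02.01 not covered. → 53%.
Line C: textile-working → 03.04; hydraulic → 03.04.01; new → 03.04.01.01. Scheduled 10%. Dunmara agreement on 03.04: RVC < 45%; anti-dumping (Dunmara, 03.04.01): +21%; total 10% + 21% = 31%. → 31%.
Line D: textile-working → 03.04; hydraulic → 03.04.01; reconditioned → 03.04.01.03. Scheduled 3%. No special measure applies. → 3%.
Sum: 30% + 53% + 31% + 3% = 117%.

117%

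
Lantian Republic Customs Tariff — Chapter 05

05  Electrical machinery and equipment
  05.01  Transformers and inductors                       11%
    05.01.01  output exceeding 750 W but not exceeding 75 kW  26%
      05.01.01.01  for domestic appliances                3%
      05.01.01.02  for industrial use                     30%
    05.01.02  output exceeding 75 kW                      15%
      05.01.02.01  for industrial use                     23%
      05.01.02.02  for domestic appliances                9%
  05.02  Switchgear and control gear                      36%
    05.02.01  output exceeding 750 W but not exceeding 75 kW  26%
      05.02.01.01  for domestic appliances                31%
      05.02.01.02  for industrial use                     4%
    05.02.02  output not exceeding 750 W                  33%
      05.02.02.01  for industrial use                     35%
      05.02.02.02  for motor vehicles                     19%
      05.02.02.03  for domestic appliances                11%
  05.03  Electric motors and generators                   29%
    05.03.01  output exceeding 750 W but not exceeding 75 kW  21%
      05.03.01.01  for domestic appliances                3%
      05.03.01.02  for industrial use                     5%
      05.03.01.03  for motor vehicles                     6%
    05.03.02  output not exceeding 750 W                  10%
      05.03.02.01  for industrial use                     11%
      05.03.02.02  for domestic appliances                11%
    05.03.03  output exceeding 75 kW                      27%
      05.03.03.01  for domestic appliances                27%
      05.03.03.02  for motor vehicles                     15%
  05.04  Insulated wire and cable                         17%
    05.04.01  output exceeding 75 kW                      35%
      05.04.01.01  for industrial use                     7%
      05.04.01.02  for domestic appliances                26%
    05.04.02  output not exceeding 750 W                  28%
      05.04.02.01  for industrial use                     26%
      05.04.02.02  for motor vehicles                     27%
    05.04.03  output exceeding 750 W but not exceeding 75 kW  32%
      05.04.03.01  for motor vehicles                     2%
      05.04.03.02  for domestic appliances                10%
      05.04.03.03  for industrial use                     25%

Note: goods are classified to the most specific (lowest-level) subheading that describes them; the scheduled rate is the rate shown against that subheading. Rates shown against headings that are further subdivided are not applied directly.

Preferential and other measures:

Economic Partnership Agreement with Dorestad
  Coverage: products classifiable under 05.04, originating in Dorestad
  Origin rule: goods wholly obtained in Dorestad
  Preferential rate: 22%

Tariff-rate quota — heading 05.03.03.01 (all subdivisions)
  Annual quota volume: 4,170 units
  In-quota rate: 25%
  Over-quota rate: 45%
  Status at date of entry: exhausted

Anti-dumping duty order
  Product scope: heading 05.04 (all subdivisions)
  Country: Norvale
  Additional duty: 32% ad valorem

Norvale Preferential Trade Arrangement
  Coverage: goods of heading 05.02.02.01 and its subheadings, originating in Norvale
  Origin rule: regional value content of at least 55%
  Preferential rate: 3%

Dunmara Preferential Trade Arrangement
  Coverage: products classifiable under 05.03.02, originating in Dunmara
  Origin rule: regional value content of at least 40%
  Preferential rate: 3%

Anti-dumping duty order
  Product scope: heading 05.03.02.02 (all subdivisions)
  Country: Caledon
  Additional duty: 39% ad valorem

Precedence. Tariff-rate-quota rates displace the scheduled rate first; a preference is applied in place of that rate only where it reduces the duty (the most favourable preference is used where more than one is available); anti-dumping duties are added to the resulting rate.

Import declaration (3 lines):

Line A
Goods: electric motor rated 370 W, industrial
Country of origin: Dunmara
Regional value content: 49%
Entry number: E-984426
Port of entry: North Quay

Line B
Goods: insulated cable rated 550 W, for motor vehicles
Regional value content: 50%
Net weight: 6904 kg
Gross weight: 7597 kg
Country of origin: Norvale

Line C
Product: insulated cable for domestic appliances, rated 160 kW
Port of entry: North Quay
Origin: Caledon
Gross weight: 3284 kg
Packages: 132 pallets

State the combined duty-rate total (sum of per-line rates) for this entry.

Line A: electric motor → 05.03; rated 370 W → 05.03.02; industrial → 05.03.02.01. Scheduled 11%. Dunmara agreement on 05.03.02: RVC ≥ 40% → 3% available; preferential 3%. → 3%.
Line B: insulated cable → 05.04; rated 550 W → 05.04.02; for motor vehicles → 05.04.02.02. Scheduled 27%. Norvale agreement on 05.02.02.01: 05.04.02.02 not covered; anti-dumping (Norvale, 05.04): +32%; total 27% + 32% = 59%. → 59%.
Line C: insulated cable → 05.04; rated 160 kW → 05.04.01; for domestic appliances → 05.04.01.02. Scheduled 26%. No special measure applies. → 26%.
Sum: 3% + 59% + 26% = 88%.

88%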